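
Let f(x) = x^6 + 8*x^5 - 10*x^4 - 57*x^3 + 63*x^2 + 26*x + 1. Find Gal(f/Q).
The polynomial f is an irreducible sextic over Q, so G = Gal(f/Q) is one of the 16 transitive subgroups 6T1, ..., 6T16 of S_6. The discriminant of f is 3646117689361 = 1909481^2, a perfect square, so G is contained in A_6. The transitive groups of degree 6 contained in A_6 are: A_4 (6T4, order 12), S_4 (6T7, order 24), (C_3 x C_3) : C_4 (6T10, order 36), PSL(2,5) (6T12, order 60), A_6 (6T15, order 360). By Dedekind's theorem, for a prime p not dividing disc(f) the degrees of the irreducible factors of f mod p form the cycle type of an element of G. Factoring f modulo the 21 such primes p <= 83 (skipping 7, 19, which divide the discriminant), each new pattern first appears at: mod 2: f = (x + 1)(x^5 + x^4 + x^3 + x + 1), pattern 5+1; mod 11: f = (x^3 + x^2 + 2x + 9)(x^3 + 7x^2 + 3x + 5), pattern 3+3; mod 61: f = (x + 2)(x + 25)(x^2 + 21x + 1)(x^2 + 21x + 11), pattern 2+2+1+1. No other pattern occurs in this range, so the set of observed cycle types is {5+1, 3+3, 2+2+1+1}. The candidates containing elements of all these cycle types are PSL(2,5) (6T12) of order 60, A_6 (6T15) of order 360; the others are excluded. The observed types are precisely the cycle types that occur in PSL(2,5) (6T12) (apart from the identity). Each of the other remaining candidates has further cycle types, and by the Chebotarev density theorem the matching factorization patterns would occur for a proportion of primes equal to their share of the group: A_6 (6T15) additionally contains elements of type 4+2, 3+1+1+1 (130 of its 360 elements, about 36% of primes). None of the 21 primes tested shows any such pattern (for each of these groups the chance of that is below 10^-4), which rules them out. Hence G = PSL(2,5) (6T12), of order 60.

6T12: PSL(2,5)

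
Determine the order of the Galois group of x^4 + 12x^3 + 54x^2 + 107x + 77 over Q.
The degree of the splitting field over Q equals the order of the Galois group, so first determine the group. The polynomial is an irreducible quartic over Q and its discriminant is -283, which is not a perfect square, so the Galois group is not contained in A_4. The resolvent cubic y^3 - 54*y^2 + 976*y - 5905 is irreducible over Q. An irreducible resolvent with non-square discriminant gives S_4. The Galois group S_4 (4T5) has order 24, so the splitting field has degree 24 over Q.

24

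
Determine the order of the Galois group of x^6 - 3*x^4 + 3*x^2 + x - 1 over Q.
The degree of the splitting field over Q equals the order of the Galois group, so first determine the group. The polynomial f is an irreducible sextic over Q, so G = Gal(f/Q) is one of the 16 transitive subgroups 6T1, ..., 6T16 of S_6. The discriminant of f is 49781, which is not a perfect square, so G is not contained in A_6. The transitive groups of degree 6 not contained in A_6 are: C_6 (6T1, order 6), S_3 (6T2, order 6), D_6 (6T3, order 12), C_3 x S_3 (6T5, order 18), A_4 x C_2 (6T6, order 24), S_4 (6T8, order 24), S_3 x S_3 (6T9, order 36), S_4 x C_2 (6T11, order 48), (S_3 x S_3) : C_2 (6T13, order 72), PGL(2,5) (6T14, order 120), S_6 (6T16, order 720). By Dedekind's theorem, for a prime p not dividing disc(f) the degrees of the irreducible factors of f mod p form the cycle type of an element of G. Factoring f modulo the 4 such primes p <= 7, each new pattern first appears at: mod 2: f = (x^6 + x^4 + x^2 + x + 1), pattern 6; mod 5: f = (x + 2)(x^5 + 3x^4 + x^3 + 3x^2 + 2x + 2), pattern 5+1; mod 7: f = (x^2 + 4x + 1)(x^4 + 3x^3 + 5x^2 + 5x + 6), pattern 4+2. No other pattern occurs in this range, so the set of observed cycle types is {6, 5+1, 4+2}. Among the candidates above, the only group containing elements of all these cycle types is S_6 (6T16); every other candidate lacks at least one of them. Hence G = S_6 (6T16), of order 720. The Galois group S_6 (6T16) has order 720, so the splitting field has degree 720 over Q.

720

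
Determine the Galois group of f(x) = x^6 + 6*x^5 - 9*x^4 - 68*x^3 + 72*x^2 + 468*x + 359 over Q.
A_4 x C_2

The polynomial f is an irreducible sextic over Q, so G = Gal(f/Q) is one of the 16 transitive subgroups 6T1, ..., 6T16 of S_6. The discriminant of f is -9221581132716096, which is not a perfect square, so G is not contained in A_6. The transitive groups of degree 6 not contained in A_6 are: C_6 (6T1, order 6), S_3 (6T2, order 6), D_6 (6T3, order 12), C_3 x S_3 (6T5, order 18), A_4 x C_2 (6T6, order 24), S_4 (6T8, order 24), S_3 x S_3 (6T9, order 36), S_4 x C_2 (6T11, order 48), (S_3 x S_3) : C_2 (6T13, order 72), PGL(2,5) (6T14, order 120), S_6 (6T16, order 720). By Dedekind's theorem, for a prime p not dividing disc(f) the degrees of the irreducible factors of f mod p form the cycle type of an element of G. Factoring f modulo the 33 such primes p <= 149 (skipping 2, 3, which divide the discriminant), each new pattern first appears at: mod 5: f = (x^3 + 2x + 4)(x^3 + x^2 + 4x + 1), pattern 3+3; mod 7: f = (x^6 + 6x^5 + 5x^4 + 2x^3 + 2x^2 + 6x + 2), pattern 6; mod 17: f = (x + 1)(x + 2)(x^2 + 7x + 11)(x^2 + 13x + 14), pattern 2+2+1+1; mod 19: f = (x + 3)(x + 4)(x + 7)(x + 16)(x^2 + 14x + 8), pattern 2+1+1+1+1; mod 71: f = (x^2 + 9x + 54)(x^2 + 24x + 32)(x^2 + 44x + 12), pattern 2+2+2. No other pattern occurs in this range, so the set of observed cycle types is {3+3, 6, 2+2+1+1, 2+1+1+1+1, 2+2+2}. The candidates containing elements of all these cycle types are A_4 x C_2 (6T6) of order 24, S_4 x C_2 (6T11) of order 48, (S_3 x S_3) : C_2 (6T13) of order 72, S_6 (6T16) of order 720; the others are excluded. The observed types are precisely the cycle types that occur in A_4 x C_2 (6T6) (apart from the identity). Each of the other remaining candidates has further cycle types, and by the Chebotarev density theorem the matching factorization patterns would occur for a proportion of primes equal to their share of the group: S_4 x C_2 (6T11) additionally contains elements of type 4+2, 4+1+1 (12 of its 48 elements, about 25% of primes); (S_3 x S_3) : C_2 (6T13) additionally contains elements of type 4+2, 3+2+1, 3+1+1+1 (34 of its 72 elements, about 47% of primes); S_6 (6T16) additionally contains elements of type 5+1, 4+2, 4+1+1, 3+2+1, 3+1+1+1 (484 of its 720 elements, about 67% of primes). None of the 33 primes tested shows any such pattern (for each of these groups the chance of that is below 10^-4), which rules them out. Hence G = A_4 x C_2 (6T6), of order 24.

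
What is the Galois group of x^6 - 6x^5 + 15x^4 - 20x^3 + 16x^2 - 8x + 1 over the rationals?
The polynomial f is an irreducible sextic over Q, so G = Gal(f/Q) is one of the 16 transitive subgroups 6T1, ..., 6T16 of S_6. The discriminant of f is 61504 = 248^2, a perfect square, so G is contained in A_6. The transitive groups of degree 6 contained in A_6 are: A_4 (6T4, order 12), S_4 (6T7, order 24), (C_3 x C_3) : C_4 (6T10, order 36), PSL(2,5) (6T12, order 60), A_6 (6T15, order 360). By Dedekind's theorem, for a prime p not dividing disc(f) the degrees of the irreducible factors of f mod p form the cycle type of an element of G. Factoring f modulo the 79 such primes p <= 419 (skipping 2, 31, which divide the discriminant), each new pattern first appears at: mod 3: f = (x^2 + x + 2)(x^4 + 2x^3 + 2x^2 + x + 2), pattern 4+2; mod 5: f = (x^3 + x^2 + 3x + 1)(x^3 + 3x^2 + 4x + 1), pattern 3+3; mod 11: f = (x + 2)(x + 7)(x^2 + 2x + 4)(x^2 + 5x + 1), pattern 2+2+1+1; mod 67: f = (x + 1)(x + 2)(x + 10)(x + 55)(x + 63)(x + 64), pattern 1+1+1+1+1+1. No other pattern occurs in this range, so the set of observed cycle types is {4+2, 3+3, 2+2+1+1, 1+1+1+1+1+1}. The candidates containing elements of all these cycle types are S_4 (6T7) of order 24, (C_3 x C_3) : C_4 (6T10) of order 36, A_6 (6T15) of order 360; the others are excluded. The observed types are precisely the cycle types that occur in S_4 (6T7). Each of the other remaining candidates has further cycle types, and by the Chebotarev density theorem the matching factorization patterns would occur for a proportion of primes equal to their share of the group: (C_3 x C_3) : C_4 (6T10) additionally contains elements of type 3+1+1+1 (4 of its 36 elements, about 11% of primes); A_6 (6T15) additionally contains elements of type 5+1, 3+1+1+1 (184 of its 360 elements, about 51% of primes). None of the 79 primes tested shows any such pattern (for each of these groups the chance of that is below 10^-4), which rules them out. Hence G = S_4 (6T7), of order 24.

S_4 (order 24)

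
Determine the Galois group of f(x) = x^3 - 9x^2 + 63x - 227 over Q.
S_3 (also written S3)

The polynomial is an irreducible cubic over Q and its discriminant is -415152, which is not a perfect square. For an irreducible cubic, a non-square discriminant gives Galois group S_3.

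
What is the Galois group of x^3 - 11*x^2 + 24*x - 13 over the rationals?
C_3 (order 3)

The polynomial is an irreducible cubic over Q and its discriminant is 2401 = 49^2, a perfect square. For an irreducible cubic, a square discriminant forces the Galois group to be A_3, the cyclic group of order 3.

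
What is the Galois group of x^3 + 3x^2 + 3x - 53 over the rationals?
The polynomial is an irreducible cubic over Q and its discriminant is -78732, which is not a perfect square. For an irreducible cubic, a non-square discriminant gives Galois group S_3.

S_3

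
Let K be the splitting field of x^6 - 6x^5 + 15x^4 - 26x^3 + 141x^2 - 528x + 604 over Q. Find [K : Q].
The degree of the splitting field over Q equals the order of the Galois group, so first determine the group. The polynomial f is an irreducible sextic over Q, so G = Gal(f/Q) is one of the 16 transitive subgroups 6T1, ..., 6T16 of S_6. The discriminant of f is -941328478973952, which is not a perfect square, so G is not contained in A_6. The transitive groups of degree 6 not contained in A_6 are: C_6 (6T1, order 6), S_3 (6T2, order 6), D_6 (6T3, order 12), C_3 x S_3 (6T5, order 18), A_4 x C_2 (6T6, order 24), S_4 (6T8, order 24), S_3 x S_3 (6T9, order 36), S_4 x C_2 (6T11, order 48), (S_3 x S_3) : C_2 (6T13, order 72), PGL(2,5) (6T14, order 120), S_6 (6T16, order 720). By Dedekind's theorem, for a prime p not dividing disc(f) the degrees of the irreducible factors of f mod p form the cycle type of an element of G. Factoring f modulo the 23 such primes p <= 103 (skipping 2, 3, 17, 67, which divide the discriminant), each new pattern first appears at: mod 5: f = (x^2 + 2x + 3)(x^2 + 3x + 4)(x^2 + 4x + 2), pattern 2+2+2; mod 7: f = (x^3 + 4x^2 + x + 3)(x^3 + 4x^2 + 5x + 3), pattern 3+3; mod 61: f = (x + 2)(x + 12)(x + 14)(x + 17)(x + 32)(x + 39), pattern 1+1+1+1+1+1. No other pattern occurs in this range, so the set of observed cycle types is {2+2+2, 3+3, 1+1+1+1+1+1}. The candidates containing elements of all these cycle types are C_6 (6T1) of order 6, S_3 (6T2) of order 6, D_6 (6T3) of order 12, C_3 x S_3 (6T5) of order 18, A_4 x C_2 (6T6) of order 24, S_4 (6T8) of order 24, S_3 x S_3 (6T9) of order 36, S_4 x C_2 (6T11) of order 48, (S_3 x S_3) : C_2 (6T13) of order 72, PGL(2,5) (6T14) of order 120, S_6 (6T16) of order 720; the others are excluded. The observed types are precisely the cycle types that occur in S_3 (6T2). Each of the other remaining candidates has further cycle types, and by the Chebotarev density theorem the matching factorization patterns would occur for a proportion of primes equal to their share of the group: C_6 (6T1) additionally contains elements of type 6 (2 of its 6 elements, about 33% of primes); D_6 (6T3) additionally contains elements of type 6, 2+2+1+1 (5 of its 12 elements, about 42% of primes); C_3 x S_3 (6T5) additionally contains elements of type 6, 3+1+1+1 (10 of its 18 elements, about 56% of primes); A_4 x C_2 (6T6) additionally contains elements of type 6, 2+2+1+1, 2+1+1+1+1 (14 of its 24 elements, about 58% of primes); S_4 (6T8) additionally contains elements of type 4+1+1, 2+2+1+1 (9 of its 24 elements, about 38% of primes); S_3 x S_3 (6T9) additionally contains elements of type 6, 3+1+1+1, 2+2+1+1 (25 of its 36 elements, about 69% of primes); S_4 x C_2 (6T11) additionally contains elements of type 6, 4+2, 4+1+1, 2+2+1+1, 2+1+1+1+1 (32 of its 48 elements, about 67% of primes); (S_3 x S_3) : C_2 (6T13) additionally contains elements of type 6, 4+2, 3+2+1, 3+1+1+1, 2+2+1+1, 2+1+1+1+1 (61 of its 72 elements, about 85% of primes); PGL(2,5) (6T14) additionally contains elements of type 6, 5+1, 4+1+1, 2+2+1+1 (89 of its 120 elements, about 74% of primes); S_6 (6T16) additionally contains elements of type 6, 5+1, 4+2, 4+1+1, 3+2+1, 3+1+1+1, 2+2+1+1, 2+1+1+1+1 (664 of its 720 elements, about 92% of primes). None of the 23 primes tested shows any such pattern (for each of these groups the chance of that is below 10^-4), which rules them out. Hence G = S_3 (6T2), of order 6. The Galois group S_3 (6T2) has order 6, so the splitting field has degree 6 over Q.

6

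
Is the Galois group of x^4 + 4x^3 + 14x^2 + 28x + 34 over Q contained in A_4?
Yes

The polynomial is irreducible of degree 4 over Q. Its discriminant is 1016064 = 1008^2, a perfect square. A Galois group lies in the alternating group exactly when the discriminant is a square in Q, so the Galois group (V_4) is contained in A_4.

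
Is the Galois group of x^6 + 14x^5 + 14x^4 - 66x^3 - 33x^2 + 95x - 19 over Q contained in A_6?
The polynomial is irreducible of degree 6 over Q. Its discriminant is 1770264843169 = 1330513^2, a perfect square. A Galois group lies in the alternating group exactly when the discriminant is a square in Q, so the Galois group (PSL(2,5)) is contained in A_6.

Yes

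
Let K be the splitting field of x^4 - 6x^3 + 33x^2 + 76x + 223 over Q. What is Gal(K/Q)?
S_4, the symmetric group on 4 letters

The polynomial is an irreducible quartic over Q and its discriminant is 19942745296, which is not a perfect square, so the Galois group is not contained in A_4. The resolvent cubic y^3 - 33*y^2 - 1348*y + 15632 is irreducible over Q. An irreducible resolvent with non-square discriminant gives S_4.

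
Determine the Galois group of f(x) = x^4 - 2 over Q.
The polynomial is an irreducible quartic over Q and its discriminant is -2048, which is not a perfect square, so the Galois group is not contained in A_4. The resolvent cubic y^3 + 8*y has exactly one rational root, so the Galois group is C_4 or D_4. The quartic remains irreducible over Q(sqrt(disc)), so the group is D_4.

D_4 (also written D4)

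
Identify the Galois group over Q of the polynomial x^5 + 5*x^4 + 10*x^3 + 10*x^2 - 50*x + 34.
The polynomial f is an irreducible quintic over Q, so G = Gal(f/Q) is a transitive subgroup of S_5: one of C_5 (5T1, order 5), D_5 (5T2, order 10), F_20 (5T3, order 20), A_5 (5T4, order 60) or S_5 (5T5, order 120). The discriminant of f is 58564000000 = 242000^2, a perfect square, so G is contained in A_5. The transitive groups of degree 5 contained in A_5 are: C_5 (5T1, order 5), D_5 (5T2, order 10), A_5 (5T4, order 60). By Dedekind's theorem, for a prime p not dividing disc(f) the degrees of the irreducible factors of f mod p form the cycle type of an element of G. Factoring f modulo the 3 such primes p <= 13 (skipping 2, 5, 11, which divide the discriminant), each new pattern first appears at: mod 3: f = (x^5 + 2x^4 + x^3 + x^2 + x + 1), pattern 5; mod 13: f = (x + 7)(x + 9)(x^3 + 2x^2 + 6x + 9), pattern 3+1+1. No other pattern occurs in this range, so the set of observed cycle types is {5, 3+1+1}. Among the candidates above, the only group containing elements of all these cycle types is A_5 (5T4) — each of C_5 (5T1), D_5 (5T2) lacks at least one of them. Hence G = A_5 (5T4), of order 60.

A_5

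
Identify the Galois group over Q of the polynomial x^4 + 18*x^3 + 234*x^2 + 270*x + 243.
A_4 (also written A4)

The polynomial is an irreducible quartic over Q and its discriminant is 3081541506624 = 1755432^2, a perfect square, so the Galois group is contained in A_4. The resolvent cubic y^3 - 234*y^2 + 3888*y + 75816 is irreducible over Q. An irreducible resolvent with square discriminant gives A_4.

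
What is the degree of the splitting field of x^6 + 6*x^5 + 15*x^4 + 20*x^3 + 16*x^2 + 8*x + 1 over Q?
The degree of the splitting field over Q equals the order of the Galois group, so first determine the group. The polynomial f is an irreducible sextic over Q, so G = Gal(f/Q) is one of the 16 transitive subgroups 6T1, ..., 6T16 of S_6. The discriminant of f is 61504 = 248^2, a perfect square, so G is contained in A_6. The transitive groups of degree 6 contained in A_6 are: A_4 (6T4, order 12), S_4 (6T7, order 24), (C_3 x C_3) : C_4 (6T10, order 36), PSL(2,5) (6T12, order 60), A_6 (6T15, order 360). By Dedekind's theorem, for a prime p not dividing disc(f) the degrees of the irreducible factors of f mod p form the cycle type of an element of G. Factoring f modulo the 79 such primes p <= 419 (skipping 2, 31, which divide the discriminant), each new pattern first appears at: mod 3: f = (x^2 + 2x + 2)(x^4 + x^3 + 2x^2 + 2x + 2), pattern 4+2; mod 5: f = (x^3 + 2x^2 + 4x + 4)(x^3 + 4x^2 + 3x + 4), pattern 3+3; mod 11: f = (x + 4)(x + 9)(x^2 + 6x + 1)(x^2 + 9x + 4), pattern 2+2+1+1; mod 67: f = (x + 3)(x + 4)(x + 12)(x + 57)(x + 65)(x + 66), pattern 1+1+1+1+1+1. No other pattern occurs in this range, so the set of observed cycle types is {4+2, 3+3, 2+2+1+1, 1+1+1+1+1+1}. The candidates containing elements of all these cycle types are S_4 (6T7) of order 24, (C_3 x C_3) : C_4 (6T10) of order 36, A_6 (6T15) of order 360; the others are excluded. The observed types are precisely the cycle types that occur in S_4 (6T7). Each of the other remaining candidates has further cycle types, and by the Chebotarev density theorem the matching factorization patterns would occur for a proportion of primes equal to their share of the group: (C_3 x C_3) : C_4 (6T10) additionally contains elements of type 3+1+1+1 (4 of its 36 elements, about 11% of primes); A_6 (6T15) additionally contains elements of type 5+1, 3+1+1+1 (184 of its 360 elements, about 51% of primes). None of the 79 primes tested shows any such pattern (for each of these groups the chance of that is below 10^-4), which rules them out. Hence G = S_4 (6T7), of order 24. The Galois group S_4 (6T7) has order 24, so the splitting field has degree 24 over Q.

24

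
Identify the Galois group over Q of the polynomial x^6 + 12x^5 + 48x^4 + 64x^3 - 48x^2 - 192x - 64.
6T6: A_4 x C_2

The polynomial f is an irreducible sextic over Q, so G = Gal(f/Q) is one of the 16 transitive subgroups 6T1, ..., 6T16 of S_6. The discriminant of f is -450868486864896, which is not a perfect square, so G is not contained in A_6. The transitive groups of degree 6 not contained in A_6 are: C_6 (6T1, order 6), S_3 (6T2, order 6), D_6 (6T3, order 12), C_3 x S_3 (6T5, order 18), A_4 x C_2 (6T6, order 24), S_4 (6T8, order 24), S_3 x S_3 (6T9, order 36), S_4 x C_2 (6T11, order 48), (S_3 x S_3) : C_2 (6T13, order 72), PGL(2,5) (6T14, order 120), S_6 (6T16, order 720). By Dedekind's theorem, for a prime p not dividing disc(f) the degrees of the irreducible factors of f mod p form the cycle type of an element of G. Factoring f modulo the 33 such primes p <= 149 (skipping 2, 3, which divide the discriminant), each new pattern first appears at: mod 5: f = (x^3 + 3x^2 + x + 2)(x^3 + 4x^2 + 3), pattern 3+3; mod 7: f = (x^6 + 5x^5 + 6x^4 + x^3 + x^2 + 4x + 6), pattern 6; mod 17: f = (x + 6)(x + 15)(x^2 + 4x + 1)(x^2 + 4x + 11), pattern 2+2+1+1; mod 19: f = (x + 7)(x + 9)(x + 14)(x + 16)(x^2 + 4x + 9), pattern 2+1+1+1+1; mod 71: f = (x^2 + 4x + 7)(x^2 + 4x + 22)(x^2 + 4x + 42), pattern 2+2+2. No other pattern occurs in this range, so the set of observed cycle types is {3+3, 6, 2+2+1+1, 2+1+1+1+1, 2+2+2}. The candidates containing elements of all these cycle types are A_4 x C_2 (6T6) of order 24, S_4 x C_2 (6T11) of order 48, (S_3 x S_3) : C_2 (6T13) of order 72, S_6 (6T16) of order 720; the others are excluded. The observed types are precisely the cycle types that occur in A_4 x C_2 (6T6) (apart from the identity). Each of the other remaining candidates has further cycle types, and by the Chebotarev density theorem the matching factorization patterns would occur for a proportion of primes equal to their share of the group: S_4 x C_2 (6T11) additionally contains elements of type 4+2, 4+1+1 (12 of its 48 elements, about 25% of primes); (S_3 x S_3) : C_2 (6T13) additionally contains elements of type 4+2, 3+2+1, 3+1+1+1 (34 of its 72 elements, about 47% of primes); S_6 (6T16) additionally contains elements of type 5+1, 4+2, 4+1+1, 3+2+1, 3+1+1+1 (484 of its 720 elements, about 67% of primes). None of the 33 primes tested shows any such pattern (for each of these groups the chance of that is below 10^-4), which rules them out. Hence G = A_4 x C_2 (6T6), of order 24.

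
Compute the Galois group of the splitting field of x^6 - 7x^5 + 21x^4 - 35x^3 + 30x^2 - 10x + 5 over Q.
(C_3 x C_3) : C_4, the transitive group 6T10 of order 36

The polynomial f is an irreducible sextic over Q, so G = Gal(f/Q) is one of the 16 transitive subgroups 6T1, ..., 6T16 of S_6. The discriminant of f is 525625 = 725^2, a perfect square, so G is contained in A_6. The transitive groups of degree 6 contained in A_6 are: A_4 (6T4, order 12), S_4 (6T7, order 24), (C_3 x C_3) : C_4 (6T10, order 36), PSL(2,5) (6T12, order 60), A_6 (6T15, order 360). By Dedekind's theorem, for a prime p not dividing disc(f) the degrees of the irreducible factors of f mod p form the cycle type of an element of G. Factoring f modulo the 19 such primes p <= 73 (skipping 5, 29, which divide the discriminant), each new pattern first appears at: mod 2: f = (x^2 + x + 1)(x^4 + x + 1), pattern 4+2; mod 11: f = (x^3 + 2x + 9)(x^3 + 4x^2 + 8x + 3), pattern 3+3; mod 19: f = (x + 6)(x + 7)(x^2 + 5x + 12)(x^2 + 13x + 10), pattern 2+2+1+1; mod 61: f = (x + 18)(x + 25)(x + 32)(x^3 + 40x^2 + 14x + 47), pattern 3+1+1+1. No other pattern occurs in this range, so the set of observed cycle types is {4+2, 3+3, 2+2+1+1, 3+1+1+1}. The candidates containing elements of all these cycle types are (C_3 x C_3) : C_4 (6T10) of order 36, A_6 (6T15) of order 360; the others are excluded. The observed types are precisely the cycle types that occur in (C_3 x C_3) : C_4 (6T10) (apart from the identity). Each of the other remaining candidates has further cycle types, and by the Chebotarev density theorem the matching factorization patterns would occur for a proportion of primes equal to their share of the group: A_6 (6T15) additionally contains elements of type 5+1 (144 of its 360 elements, about 40% of primes). None of the 19 primes tested shows any such pattern (for each of these groups the chance of that is below 10^-4), which rules them out. Hence G = (C_3 x C_3) : C_4 (6T10), of order 36.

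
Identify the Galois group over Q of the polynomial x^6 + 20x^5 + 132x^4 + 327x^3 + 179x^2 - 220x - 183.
The polynomial f is an irreducible sextic over Q, so G = Gal(f/Q) is one of the 16 transitive subgroups 6T1, ..., 6T16 of S_6. The discriminant of f is 8413926734596681 = 91727459^2, a perfect square, so G is contained in A_6. The transitive groups of degree 6 contained in A_6 are: A_4 (6T4, order 12), S_4 (6T7, order 24), (C_3 x C_3) : C_4 (6T10, order 36), PSL(2,5) (6T12, order 60), A_6 (6T15, order 360). By Dedekind's theorem, for a prime p not dividing disc(f) the degrees of the irreducible factors of f mod p form the cycle type of an element of G. Factoring f modulo the 21 such primes p <= 79 (skipping 19, which divides the discriminant), each new pattern first appears at: mod 2: f = (x + 1)(x^5 + x^4 + x^3 + x + 1), pattern 5+1; mod 7: f = (x^3 + 3)(x^3 + 6x^2 + 6x + 2), pattern 3+3; mod 61: f = (x)(x + 40)(x^2 + 47x + 14)(x^2 + 55x + 41), pattern 2+2+1+1. No other pattern occurs in this range, so the set of observed cycle types is {5+1, 3+3, 2+2+1+1}. The candidates containing elements of all these cycle types are PSL(2,5) (6T12) of order 60, A_6 (6T15) of order 360; the others are excluded. The observed types are precisely the cycle types that occur in PSL(2,5) (6T12) (apart from the identity). Each of the other remaining candidates has further cycle types, and by the Chebotarev density theorem the matching factorization patterns would occur for a proportion of primes equal to their share of the group: A_6 (6T15) additionally contains elements of type 4+2, 3+1+1+1 (130 of its 360 elements, about 36% of primes). None of the 21 primes tested shows any such pattern (for each of these groups the chance of that is below 10^-4), which rules them out. Hence G = PSL(2,5) (6T12), of order 60.

6T12: PSL(2,5)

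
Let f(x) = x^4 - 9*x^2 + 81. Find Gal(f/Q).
4T2: V_4

The polynomial is an irreducible quartic over Q and its discriminant is 76527504 = 8748^2, a perfect square, so the Galois group is contained in A_4. The resolvent cubic y^3 + 9*y^2 - 324*y - 2916 splits completely over Q, which gives the Klein four-group V_4.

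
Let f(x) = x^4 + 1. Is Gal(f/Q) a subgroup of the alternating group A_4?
The polynomial is irreducible of degree 4 over Q. Its discriminant is 256 = 16^2, a perfect square. A Galois group lies in the alternating group exactly when the discriminant is a square in Q, so the Galois group (V_4) is contained in A_4.

Yes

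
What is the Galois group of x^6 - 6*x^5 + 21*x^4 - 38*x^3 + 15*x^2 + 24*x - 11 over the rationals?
S_3 x S_3 (also written G36-)

The polynomial f is an irreducible sextic over Q, so G = Gal(f/Q) is one of the 16 transitive subgroups 6T1, ..., 6T16 of S_6. The discriminant of f is 14154124032, which is not a perfect square, so G is not contained in A_6. The transitive groups of degree 6 not contained in A_6 are: C_6 (6T1, order 6), S_3 (6T2, order 6), D_6 (6T3, order 12), C_3 x S_3 (6T5, order 18), A_4 x C_2 (6T6, order 24), S_4 (6T8, order 24), S_3 x S_3 (6T9, order 36), S_4 x C_2 (6T11, order 48), (S_3 x S_3) : C_2 (6T13, order 72), PGL(2,5) (6T14, order 120), S_6 (6T16, order 720). By Dedekind's theorem, for a prime p not dividing disc(f) the degrees of the irreducible factors of f mod p form the cycle type of an element of G. Factoring f modulo the 22 such primes p <= 97 (skipping 2, 3, 53, which divide the discriminant), each new pattern first appears at: mod 5: f = (x^6 + 4x^5 + x^4 + 2x^3 + 4x + 4), pattern 6; mod 11: f = (x)(x + 7)(x^2 + x + 6)(x^2 + 8x + 10), pattern 2+2+1+1; mod 13: f = (x + 2)(x + 3)(x + 5)(x^3 + 10x^2 + 7x + 7), pattern 3+1+1+1; mod 31: f = (x^2 + 4x + 9)(x^2 + 22x + 25)(x^2 + 30x + 18), pattern 2+2+2; mod 97: f = (x^3 + 94x^2 + 36x + 76)(x^3 + 94x^2 + 73x + 19), pattern 3+3. No other pattern occurs in this range, so the set of observed cycle types is {6, 2+2+1+1, 3+1+1+1, 2+2+2, 3+3}. The candidates containing elements of all these cycle types are S_3 x S_3 (6T9) of order 36, (S_3 x S_3) : C_2 (6T13) of order 72, S_6 (6T16) of order 720; the others are excluded. The observed types are precisely the cycle types that occur in S_3 x S_3 (6T9) (apart from the identity). Each of the other remaining candidates has further cycle types, and by the Chebotarev density theorem the matching factorization patterns would occur for a proportion of primes equal to their share of the group: (S_3 x S_3) : C_2 (6T13) additionally contains elements of type 4+2, 3+2+1, 2+1+1+1+1 (36 of its 72 elements, about 50% of primes); S_6 (6T16) additionally contains elements of type 5+1, 4+2, 4+1+1, 3+2+1, 2+1+1+1+1 (459 of its 720 elements, about 64% of primes). None of the 22 primes tested shows any such pattern (for each of these groups the chance of that is below 10^-4), which rules them out. Hence G = S_3 x S_3 (6T9), of order 36.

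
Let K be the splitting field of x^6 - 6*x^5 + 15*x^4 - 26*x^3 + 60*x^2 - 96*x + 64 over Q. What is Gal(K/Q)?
6T2: S_3

The polynomial f is an irreducible sextic over Q, so G = Gal(f/Q) is one of the 16 transitive subgroups 6T1, ..., 6T16 of S_6. The discriminant of f is -1160950579200, which is not a perfect square, so G is not contained in A_6. The transitive groups of degree 6 not contained in A_6 are: C_6 (6T1, order 6), S_3 (6T2, order 6), D_6 (6T3, order 12), C_3 x S_3 (6T5, order 18), A_4 x C_2 (6T6, order 24), S_4 (6T8, order 24), S_3 x S_3 (6T9, order 36), S_4 x C_2 (6T11, order 48), (S_3 x S_3) : C_2 (6T13, order 72), PGL(2,5) (6T14, order 120), S_6 (6T16, order 720). By Dedekind's theorem, for a prime p not dividing disc(f) the degrees of the irreducible factors of f mod p form the cycle type of an element of G. Factoring f modulo the 23 such primes p <= 101 (skipping 2, 3, 5, which divide the discriminant), each new pattern first appears at: mod 7: f = (x^3 + 4x^2 + 2x + 2)(x^3 + 4x^2 + 4x + 4), pattern 3+3; mod 11: f = (x^2 + 4)(x^2 + 2x + 10)(x^2 + 3x + 6), pattern 2+2+2; mod 61: f = (x + 5)(x + 11)(x + 13)(x + 17)(x + 34)(x + 36), pattern 1+1+1+1+1+1. No other pattern occurs in this range, so the set of observed cycle types is {3+3, 2+2+2, 1+1+1+1+1+1}. The candidates containing elements of all these cycle types are C_6 (6T1) of order 6, S_3 (6T2) of order 6, D_6 (6T3) of order 12, C_3 x S_3 (6T5) of order 18, A_4 x C_2 (6T6) of order 24, S_4 (6T8) of order 24, S_3 x S_3 (6T9) of order 36, S_4 x C_2 (6T11) of order 48, (S_3 x S_3) : C_2 (6T13) of order 72, PGL(2,5) (6T14) of order 120, S_6 (6T16) of order 720; the others are excluded. The observed types are precisely the cycle types that occur in S_3 (6T2). Each of the other remaining candidates has further cycle types, and by the Chebotarev density theorem the matching factorization patterns would occur for a proportion of primes equal to their share of the group: C_6 (6T1) additionally contains elements of type 6 (2 of its 6 elements, about 33% of primes); D_6 (6T3) additionally contains elements of type 6, 2+2+1+1 (5 of its 12 elements, about 42% of primes); C_3 x S_3 (6T5) additionally contains elements of type 6, 3+1+1+1 (10 of its 18 elements, about 56% of primes); A_4 x C_2 (6T6) additionally contains elements of type 6, 2+2+1+1, 2+1+1+1+1 (14 of its 24 elements, about 58% of primes); S_4 (6T8) additionally contains elements of type 4+1+1, 2+2+1+1 (9 of its 24 elements, about 38% of primes); S_3 x S_3 (6T9) additionally contains elements of type 6, 3+1+1+1, 2+2+1+1 (25 of its 36 elements, about 69% of primes); S_4 x C_2 (6T11) additionally contains elements of type 6, 4+2, 4+1+1, 2+2+1+1, 2+1+1+1+1 (32 of its 48 elements, about 67% of primes); (S_3 x S_3) : C_2 (6T13) additionally contains elements of type 6, 4+2, 3+2+1, 3+1+1+1, 2+2+1+1, 2+1+1+1+1 (61 of its 72 elements, about 85% of primes); PGL(2,5) (6T14) additionally contains elements of type 6, 5+1, 4+1+1, 2+2+1+1 (89 of its 120 elements, about 74% of primes); S_6 (6T16) additionally contains elements of type 6, 5+1, 4+2, 4+1+1, 3+2+1, 3+1+1+1, 2+2+1+1, 2+1+1+1+1 (664 of its 720 elements, about 92% of primes). None of the 23 primes tested shows any such pattern (for each of these groups the chance of that is below 10^-4), which rules them out. Hence G = S_3 (6T2), of order 6.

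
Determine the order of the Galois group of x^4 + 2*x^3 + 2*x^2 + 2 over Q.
The degree of the splitting field over Q equals the order of the Galois group, so first determine the group. The polynomial is an irreducible quartic over Q and its discriminant is 3136 = 56^2, a perfect square, so the Galois group is contained in A_4. The resolvent cubic y^3 - 2*y^2 - 8*y + 8 is irreducible over Q. An irreducible resolvent with square discriminant gives A_4. The Galois group A_4 (4T4) has order 12, so the splitting field has degree 12 over Q.

12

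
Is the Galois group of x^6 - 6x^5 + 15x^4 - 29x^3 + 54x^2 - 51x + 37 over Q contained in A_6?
No

The polynomial is irreducible of degree 6 over Q. Its discriminant is -945145936107, which is not a perfect square. A Galois group lies in the alternating group exactly when the discriminant is a square in Q, so the Galois group ((S_3 x S_3) : C_2) is not contained in A_6.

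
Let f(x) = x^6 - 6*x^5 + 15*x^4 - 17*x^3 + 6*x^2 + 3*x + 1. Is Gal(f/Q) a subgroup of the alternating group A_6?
The polynomial is irreducible of degree 6 over Q. Its discriminant is -177147, which is not a perfect square. A Galois group lies in the alternating group exactly when the discriminant is a square in Q, so the Galois group (C_3 x S_3) is not contained in A_6.

No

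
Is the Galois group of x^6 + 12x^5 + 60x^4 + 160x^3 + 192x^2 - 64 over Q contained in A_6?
No

The polynomial is irreducible of degree 6 over Q. Its discriminant is -450868486864896, which is not a perfect square. A Galois group lies in the alternating group exactly when the discriminant is a square in Q, so the Galois group (A_4 x C_2) is not contained in A_6.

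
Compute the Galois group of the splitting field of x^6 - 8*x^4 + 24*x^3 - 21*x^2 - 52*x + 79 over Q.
S_4

The polynomial f is an irreducible sextic over Q, so G = Gal(f/Q) is one of the 16 transitive subgroups 6T1, ..., 6T16 of S_6. The discriminant of f is 51513463034944 = 7177288^2, a perfect square, so G is contained in A_6. The transitive groups of degree 6 contained in A_6 are: A_4 (6T4, order 12), S_4 (6T7, order 24), (C_3 x C_3) : C_4 (6T10, order 36), PSL(2,5) (6T12, order 60), A_6 (6T15, order 360). By Dedekind's theorem, for a prime p not dividing disc(f) the degrees of the irreducible factors of f mod p form the cycle type of an element of G. Factoring f modulo the 79 such primes p <= 421 (skipping 2, 19, 23, which divide the discriminant), each new pattern first appears at: mod 3: f = (x^3 + x^2 + 2x + 1)(x^3 + 2x^2 + 1), pattern 3+3; mod 5: f = (x^2 + 3x + 4)(x^4 + 2x^3 + 2x^2 + 1), pattern 4+2; mod 43: f = (x + 5)(x + 35)(x^2 + 17x + 14)(x^2 + 29x + 7), pattern 2+2+1+1; mod 223: f = (x + 48)(x + 50)(x + 82)(x + 88)(x + 197)(x + 204), pattern 1+1+1+1+1+1. No other pattern occurs in this range, so the set of observed cycle types is {3+3, 4+2, 2+2+1+1, 1+1+1+1+1+1}. The candidates containing elements of all these cycle types are S_4 (6T7) of order 24, (C_3 x C_3) : C_4 (6T10) of order 36, A_6 (6T15) of order 360; the others are excluded. The observed types are precisely the cycle types that occur in S_4 (6T7). Each of the other remaining candidates has further cycle types, and by the Chebotarev density theorem the matching factorization patterns would occur for a proportion of primes equal to their share of the group: (C_3 x C_3) : C_4 (6T10) additionally contains elements of type 3+1+1+1 (4 of its 36 elements, about 11% of primes); A_6 (6T15) additionally contains elements of type 5+1, 3+1+1+1 (184 of its 360 elements, about 51% of primes). None of the 79 primes tested shows any such pattern (for each of these groups the chance of that is below 10^-4), which rules them out. Hence G = S_4 (6T7), of order 24.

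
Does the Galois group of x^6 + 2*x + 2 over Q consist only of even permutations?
The polynomial is irreducible of degree 6 over Q. Its discriminant is -1292992, which is not a perfect square. A Galois group lies in the alternating group exactly when the discriminant is a square in Q, so the Galois group (S_6) is not contained in A_6.

No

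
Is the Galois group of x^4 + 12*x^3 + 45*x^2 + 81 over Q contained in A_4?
No

The polynomial is irreducible of degree 4 over Q. Its discriminant is 1947199824, which is not a perfect square. A Galois group lies in the alternating group exactly when the discriminant is a square in Q, so the Galois group (S_4) is not contained in A_4.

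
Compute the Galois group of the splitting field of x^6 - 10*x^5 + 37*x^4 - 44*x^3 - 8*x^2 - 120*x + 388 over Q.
The polynomial f is an irreducible sextic over Q, so G = Gal(f/Q) is one of the 16 transitive subgroups 6T1, ..., 6T16 of S_6. The discriminant of f is -3767550835949568, which is not a perfect square, so G is not contained in A_6. The transitive groups of degree 6 not contained in A_6 are: C_6 (6T1, order 6), S_3 (6T2, order 6), D_6 (6T3, order 12), C_3 x S_3 (6T5, order 18), A_4 x C_2 (6T6, order 24), S_4 (6T8, order 24), S_3 x S_3 (6T9, order 36), S_4 x C_2 (6T11, order 48), (S_3 x S_3) : C_2 (6T13, order 72), PGL(2,5) (6T14, order 120), S_6 (6T16, order 720). By Dedekind's theorem, for a prime p not dividing disc(f) the degrees of the irreducible factors of f mod p form the cycle type of an element of G. Factoring f modulo the 27 such primes p <= 113 (skipping 2, 3, 41, which divide the discriminant), each new pattern first appears at: mod 5: f = (x + 3)(x^2 + 2x + 3)(x^3 + 3x + 2), pattern 3+2+1; mod 7: f = (x^2 + 6x + 6)(x^4 + 5x^3 + x^2 + 4x + 4), pattern 4+2; mod 17: f = (x^3 + 12x^2 + 13x + 4)(x^3 + 12x^2 + 16x + 12), pattern 3+3; mod 19: f = (x^2 + 4x + 8)(x^2 + 9x + 17)(x^2 + 15x + 9), pattern 2+2+2; mod 31: f = (x^6 + 21x^5 + 6x^4 + 18x^3 + 23x^2 + 4x + 16), pattern 6; mod 37: f = (x + 1)(x + 2)(x^2 + 30x + 21)(x^2 + 31x + 11), pattern 2+2+1+1; mod 61: f = (x + 25)(x + 32)(x + 60)(x^3 + 56x^2 + x + 23), pattern 3+1+1+1; mod 113: f = (x + 9)(x + 29)(x + 30)(x + 70)(x^2 + 78x + 62), pattern 2+1+1+1+1. No other pattern occurs in this range, so the set of observed cycle types is {3+2+1, 4+2, 3+3, 2+2+2, 6, 2+2+1+1, 3+1+1+1, 2+1+1+1+1}. The candidates containing elements of all these cycle types are (S_3 x S_3) : C_2 (6T13) of order 72, S_6 (6T16) of order 720; the others are excluded. The observed types are precisely the cycle types that occur in (S_3 x S_3) : C_2 (6T13) (apart from the identity). Each of the other remaining candidates has further cycle types, and by the Chebotarev density theorem the matching factorization patterns would occur for a proportion of primes equal to their share of the group: S_6 (6T16) additionally contains elements of type 5+1, 4+1+1 (234 of its 720 elements, about 32% of primes). None of the 27 primes tested shows any such pattern (for each of these groups the chance of that is below 10^-4), which rules them out. Hence G = (S_3 x S_3) : C_2 (6T13), of order 72.

(S_3 x S_3) : C_2 (also written G72)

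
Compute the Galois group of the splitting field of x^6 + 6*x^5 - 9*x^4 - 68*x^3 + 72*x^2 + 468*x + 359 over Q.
A_4 x C_2

The polynomial f is an irreducible sextic over Q, so G = Gal(f/Q) is one of the 16 transitive subgroups 6T1, ..., 6T16 of S_6. The discriminant of f is -9221581132716096, which is not a perfect square, so G is not contained in A_6. The transitive groups of degree 6 not contained in A_6 are: C_6 (6T1, order 6), S_3 (6T2, order 6), D_6 (6T3, order 12), C_3 x S_3 (6T5, order 18), A_4 x C_2 (6T6, order 24), S_4 (6T8, order 24), S_3 x S_3 (6T9, order 36), S_4 x C_2 (6T11, order 48), (S_3 x S_3) : C_2 (6T13, order 72), PGL(2,5) (6T14, order 120), S_6 (6T16, order 720). By Dedekind's theorem, for a prime p not dividing disc(f) the degrees of the irreducible factors of f mod p form the cycle type of an element of G. Factoring f modulo the 33 such primes p <= 149 (skipping 2, 3, which divide the discriminant), each new pattern first appears at: mod 5: f = (x^3 + 2x + 4)(x^3 + x^2 + 4x + 1), pattern 3+3; mod 7: f = (x^6 + 6x^5 + 5x^4 + 2x^3 + 2x^2 + 6x + 2), pattern 6; mod 17: f = (x + 1)(x + 2)(x^2 + 7x + 11)(x^2 + 13x + 14), pattern 2+2+1+1; mod 19: f = (x + 3)(x + 4)(x + 7)(x + 16)(x^2 + 14x + 8), pattern 2+1+1+1+1; mod 71: f = (x^2 + 9x + 54)(x^2 + 24x + 32)(x^2 + 44x + 12), pattern 2+2+2. No other pattern occurs in this range, so the set of observed cycle types is {3+3, 6, 2+2+1+1, 2+1+1+1+1, 2+2+2}. The candidates containing elements of all these cycle types are A_4 x C_2 (6T6) of order 24, S_4 x C_2 (6T11) of order 48, (S_3 x S_3) : C_2 (6T13) of order 72, S_6 (6T16) of order 720; the others are excluded. The observed types are precisely the cycle types that occur in A_4 x C_2 (6T6) (apart from the identity). Each of the other remaining candidates has further cycle types, and by the Chebotarev density theorem the matching factorization patterns would occur for a proportion of primes equal to their share of the group: S_4 x C_2 (6T11) additionally contains elements of type 4+2, 4+1+1 (12 of its 48 elements, about 25% of primes); (S_3 x S_3) : C_2 (6T13) additionally contains elements of type 4+2, 3+2+1, 3+1+1+1 (34 of its 72 elements, about 47% of primes); S_6 (6T16) additionally contains elements of type 5+1, 4+2, 4+1+1, 3+2+1, 3+1+1+1 (484 of its 720 elements, about 67% of primes). None of the 33 primes tested shows any such pattern (for each of these groups the chance of that is below 10^-4), which rules them out. Hence G = A_4 x C_2 (6T6), of order 24.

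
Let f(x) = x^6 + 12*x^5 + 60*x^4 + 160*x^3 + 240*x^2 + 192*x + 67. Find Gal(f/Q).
The polynomial f is an irreducible sextic over Q, so G = Gal(f/Q) is one of the 16 transitive subgroups 6T1, ..., 6T16 of S_6. The discriminant of f is -11337408, which is not a perfect square, so G is not contained in A_6. The transitive groups of degree 6 not contained in A_6 are: C_6 (6T1, order 6), S_3 (6T2, order 6), D_6 (6T3, order 12), C_3 x S_3 (6T5, order 18), A_4 x C_2 (6T6, order 24), S_4 (6T8, order 24), S_3 x S_3 (6T9, order 36), S_4 x C_2 (6T11, order 48), (S_3 x S_3) : C_2 (6T13, order 72), PGL(2,5) (6T14, order 120), S_6 (6T16, order 720). By Dedekind's theorem, for a prime p not dividing disc(f) the degrees of the irreducible factors of f mod p form the cycle type of an element of G. Factoring f modulo the 23 such primes p <= 97 (skipping 2, 3, which divide the discriminant), each new pattern first appears at: mod 5: f = (x^2 + 3)(x^2 + 3x + 4)(x^2 + 4x + 1), pattern 2+2+2; mod 7: f = (x^3 + 6x^2 + 5x + 3)(x^3 + 6x^2 + 5x + 6), pattern 3+3; mod 61: f = (x + 5)(x + 21)(x + 24)(x + 41)(x + 44)(x + 60), pattern 1+1+1+1+1+1. No other pattern occurs in this range, so the set of observed cycle types is {2+2+2, 3+3, 1+1+1+1+1+1}. The candidates containing elements of all these cycle types are C_6 (6T1) of order 6, S_3 (6T2) of order 6, D_6 (6T3) of order 12, C_3 x S_3 (6T5) of order 18, A_4 x C_2 (6T6) of order 24, S_4 (6T8) of order 24, S_3 x S_3 (6T9) of order 36, S_4 x C_2 (6T11) of order 48, (S_3 x S_3) : C_2 (6T13) of order 72, PGL(2,5) (6T14) of order 120, S_6 (6T16) of order 720; the others are excluded. The observed types are precisely the cycle types that occur in S_3 (6T2). Each of the other remaining candidates has further cycle types, and by the Chebotarev density theorem the matching factorization patterns would occur for a proportion of primes equal to their share of the group: C_6 (6T1) additionally contains elements of type 6 (2 of its 6 elements, about 33% of primes); D_6 (6T3) additionally contains elements of type 6, 2+2+1+1 (5 of its 12 elements, about 42% of primes); C_3 x S_3 (6T5) additionally contains elements of type 6, 3+1+1+1 (10 of its 18 elements, about 56% of primes); A_4 x C_2 (6T6) additionally contains elements of type 6, 2+2+1+1, 2+1+1+1+1 (14 of its 24 elements, about 58% of primes); S_4 (6T8) additionally contains elements of type 4+1+1, 2+2+1+1 (9 of its 24 elements, about 38% of primes); S_3 x S_3 (6T9) additionally contains elements of type 6, 3+1+1+1, 2+2+1+1 (25 of its 36 elements, about 69% of primes); S_4 x C_2 (6T11) additionally contains elements of type 6, 4+2, 4+1+1, 2+2+1+1, 2+1+1+1+1 (32 of its 48 elements, about 67% of primes); (S_3 x S_3) : C_2 (6T13) additionally contains elements of type 6, 4+2, 3+2+1, 3+1+1+1, 2+2+1+1, 2+1+1+1+1 (61 of its 72 elements, about 85% of primes); PGL(2,5) (6T14) additionally contains elements of type 6, 5+1, 4+1+1, 2+2+1+1 (89 of its 120 elements, about 74% of primes); S_6 (6T16) additionally contains elements of type 6, 5+1, 4+2, 4+1+1, 3+2+1, 3+1+1+1, 2+2+1+1, 2+1+1+1+1 (664 of its 720 elements, about 92% of primes). None of the 23 primes tested shows any such pattern (for each of these groups the chance of that is below 10^-4), which rules them out. Hence G = S_3 (6T2), of order 6.

S_3, S_3 acting on 6 points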